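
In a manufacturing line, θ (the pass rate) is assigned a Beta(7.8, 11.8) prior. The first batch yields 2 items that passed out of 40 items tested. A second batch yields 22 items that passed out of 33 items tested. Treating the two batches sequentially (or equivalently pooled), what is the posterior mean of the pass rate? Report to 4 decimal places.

0.3434

The Beta prior is conjugate to a Binomial/Bernoulli likelihood; the update adds successes to α and failures to β.
After batch 1: Beta(7.8+2, 11.8+38) = Beta(9.8, 49.8).
After batch 2: Beta(9.8+22, 49.8+11) = Beta(31.8, 60.8).
Posterior mean = α/(α+β) = 31.8/92.6 = 0.3434.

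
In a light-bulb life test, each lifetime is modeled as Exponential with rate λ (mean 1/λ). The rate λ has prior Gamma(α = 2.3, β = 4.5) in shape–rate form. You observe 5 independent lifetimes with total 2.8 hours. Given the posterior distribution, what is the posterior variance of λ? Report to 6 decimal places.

With a Gamma(shape α, rate β) prior on the exponential rate λ, the posterior after n observations with total T = Σxᵢ is Gamma(α+n, β+T).
Posterior: Gamma(2.3+5, 4.5+2.8) = Gamma(7.3, 7.3).
Var = α/β² = 0.136986.

0.136986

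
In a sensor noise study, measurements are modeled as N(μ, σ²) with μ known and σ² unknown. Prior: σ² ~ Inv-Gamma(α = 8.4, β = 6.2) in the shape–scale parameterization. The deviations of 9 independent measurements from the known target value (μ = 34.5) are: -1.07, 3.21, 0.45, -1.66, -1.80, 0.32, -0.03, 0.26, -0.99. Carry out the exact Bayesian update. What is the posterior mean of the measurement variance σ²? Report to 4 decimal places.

With known mean μ and an Inverse-Gamma(α, β) prior on σ², the Normal likelihood is conjugate: posterior is Inv-Gamma(α + n/2, β + Σ(xᵢ−μ)²/2).
Σ(xᵢ−μ)² = (-1.07)² + (3.21)² + (0.45)² + (-1.66)² + (-1.80)² + (0.32)² + (-0.03)² + (0.26)² + (-0.99)² = 18.7981.
Posterior: Inv-Gamma(8.4 + 9/2, 6.2 + 18.7981/2) = Inv-Gamma(12.90, 15.59905).
E[σ²|data] = β/(α−1) = 15.59905/11.90 = 1.3108.

1.3108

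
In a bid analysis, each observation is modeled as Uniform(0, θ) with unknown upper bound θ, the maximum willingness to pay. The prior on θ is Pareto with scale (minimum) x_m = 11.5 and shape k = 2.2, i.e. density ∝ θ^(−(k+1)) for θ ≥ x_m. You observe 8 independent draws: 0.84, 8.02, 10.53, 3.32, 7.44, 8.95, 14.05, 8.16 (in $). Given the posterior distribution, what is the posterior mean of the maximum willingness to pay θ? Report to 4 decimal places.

15.5772

A Pareto(scale x_m, shape k) prior on the upper bound θ of Uniform(0, θ) is conjugate: posterior is Pareto(max(x_m, max xᵢ), k + n).
Sample maximum = 14.05; prior scale x_m = 11.5 → posterior scale = max = 14.05.
Posterior shape = 2.2 + 8 = 10.2.
E[θ|data] = k·x_m/(k−1) = 10.2·14.05/9.2 = 15.5772.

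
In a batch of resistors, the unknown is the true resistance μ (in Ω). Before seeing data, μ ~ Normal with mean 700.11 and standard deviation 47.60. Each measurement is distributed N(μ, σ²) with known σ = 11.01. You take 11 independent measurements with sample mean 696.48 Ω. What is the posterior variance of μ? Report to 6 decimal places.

For Normal data with known variance σ², a Normal(μ₀, σ₀²) prior on μ is conjugate. Posterior precision = 1/σ₀² + n/σ²; posterior mean is the precision-weighted average of μ₀ and x̄.
σ₀² = 47.60² = 2265.76, σ² = 11.01² = 121.2201; σ² + n·σ₀² = 121.2201 + 11·2265.76 = 25044.5801.
Posterior precision = 1/σ₀² + n/σ² = 1/2265.76 + 11/121.2201 = (σ² + n·σ₀²)/(σ₀²σ²) = 25044.5801/(2265.76·121.2201); posterior variance σₙ² = σ₀²σ²/(σ² + n·σ₀²) = 2265.76·121.2201/25044.5801 = 10.966670.

10.966670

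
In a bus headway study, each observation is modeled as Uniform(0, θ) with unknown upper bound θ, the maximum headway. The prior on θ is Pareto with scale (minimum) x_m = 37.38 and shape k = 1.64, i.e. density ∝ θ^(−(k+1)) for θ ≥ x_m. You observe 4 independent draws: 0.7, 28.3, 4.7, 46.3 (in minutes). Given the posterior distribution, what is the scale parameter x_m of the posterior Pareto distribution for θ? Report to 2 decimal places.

46.30

A Pareto(scale x_m, shape k) prior on the upper bound θ of Uniform(0, θ) is conjugate: posterior is Pareto(max(x_m, max xᵢ), k + n).
Sample maximum = 46.3; prior scale x_m = 37.38 → posterior scale = max = 46.30.
Posterior shape = 1.64 + 4 = 5.64.
Posterior scale x_m = 46.30.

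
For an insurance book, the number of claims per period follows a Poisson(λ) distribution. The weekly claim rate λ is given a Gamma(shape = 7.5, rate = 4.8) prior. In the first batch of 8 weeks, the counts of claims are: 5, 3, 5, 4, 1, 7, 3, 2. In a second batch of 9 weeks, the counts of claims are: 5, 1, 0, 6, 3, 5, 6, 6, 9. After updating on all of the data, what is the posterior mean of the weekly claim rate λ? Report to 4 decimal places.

3.6009

With a Gamma(shape α, rate β) prior, the Poisson likelihood is conjugate: the posterior is Gamma(α + ΣXᵢ, β + n).
Batch 1: sum of counts S = 30 over n = 8 weeks.
After batch 1: Gamma(α+S, β+n) = Gamma(7.5+30, 4.8+8) = Gamma(37.5, 12.8).
Batch 2: sum of counts S = 41 over n = 9 weeks.
After batch 2: Gamma(α+S, β+n) = Gamma(37.5+41, 12.8+9) = Gamma(78.5, 21.8).
Posterior mean = α/β = 78.5/21.8 = 3.6009.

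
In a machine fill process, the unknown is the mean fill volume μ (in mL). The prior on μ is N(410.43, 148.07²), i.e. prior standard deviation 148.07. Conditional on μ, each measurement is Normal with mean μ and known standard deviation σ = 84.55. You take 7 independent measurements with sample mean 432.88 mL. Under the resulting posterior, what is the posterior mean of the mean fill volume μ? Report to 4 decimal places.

For Normal data with known variance σ², a Normal(μ₀, σ₀²) prior on μ is conjugate. Posterior precision = 1/σ₀² + n/σ²; posterior mean is the precision-weighted average of μ₀ and x̄.
n·x̄ = 7·432.88 = 3030.16.
σ₀² = 148.07² = 21924.7249, σ² = 84.55² = 7148.7025; σ² + n·σ₀² = 7148.7025 + 7·21924.7249 = 160621.7768.
Posterior mean = (μ₀/σ₀² + n·x̄/σ²)/(1/σ₀² + n/σ²) = (σ²·μ₀ + σ₀²·n·x̄)/(σ² + n·σ₀²) = (7148.7025·410.43 + 21924.7249·3030.16)/160621.7768 = 69369466.370059/160621.7768 = 431.8808.

431.8808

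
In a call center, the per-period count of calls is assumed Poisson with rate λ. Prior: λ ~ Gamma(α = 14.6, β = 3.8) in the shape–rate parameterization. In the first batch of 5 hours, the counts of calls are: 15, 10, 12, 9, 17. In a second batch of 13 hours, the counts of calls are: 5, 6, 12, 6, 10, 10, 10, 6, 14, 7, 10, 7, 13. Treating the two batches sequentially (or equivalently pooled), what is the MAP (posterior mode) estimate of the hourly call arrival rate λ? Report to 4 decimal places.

With a Gamma(shape α, rate β) prior, the Poisson likelihood is conjugate: the posterior is Gamma(α + ΣXᵢ, β + n).
Batch 1: sum of counts S = 63 over n = 5 hours.
After batch 1: Gamma(α+S, β+n) = Gamma(14.6+63, 3.8+5) = Gamma(77.6, 8.8).
Batch 2: sum of counts S = 116 over n = 13 hours.
After batch 2: Gamma(α+S, β+n) = Gamma(77.6+116, 8.8+13) = Gamma(193.6, 21.8).
Mode of Gamma(α,β) for α≥1 is (α−1)/β = 192.6/21.8 = 8.8349.

8.8349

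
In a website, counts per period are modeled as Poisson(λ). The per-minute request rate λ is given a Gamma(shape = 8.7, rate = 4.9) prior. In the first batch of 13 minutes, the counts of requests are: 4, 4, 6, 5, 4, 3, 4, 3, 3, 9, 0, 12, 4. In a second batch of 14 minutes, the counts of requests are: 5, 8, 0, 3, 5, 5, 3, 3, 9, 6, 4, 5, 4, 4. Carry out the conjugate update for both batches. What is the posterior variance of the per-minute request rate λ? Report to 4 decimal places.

With a Gamma(shape α, rate β) prior, the Poisson likelihood is conjugate: the posterior is Gamma(α + ΣXᵢ, β + n).
Batch 1: sum of counts S = 61 over n = 13 minutes.
After batch 1: Gamma(α+S, β+n) = Gamma(8.7+61, 4.9+13) = Gamma(69.7, 17.9).
Batch 2: sum of counts S = 64 over n = 14 minutes.
After batch 2: Gamma(α+S, β+n) = Gamma(69.7+64, 17.9+14) = Gamma(133.7, 31.9).
Var = α/β² = 133.7/31.9² = 0.1314.

0.1314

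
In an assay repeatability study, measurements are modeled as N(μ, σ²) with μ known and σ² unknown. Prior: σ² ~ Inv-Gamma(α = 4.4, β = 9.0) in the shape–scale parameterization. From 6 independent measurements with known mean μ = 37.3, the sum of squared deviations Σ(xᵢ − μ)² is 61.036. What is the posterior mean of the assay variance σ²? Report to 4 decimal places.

6.1747

With known mean μ and an Inverse-Gamma(α, β) prior on σ², the Normal likelihood is conjugate: posterior is Inv-Gamma(α + n/2, β + Σ(xᵢ−μ)²/2).
Posterior: Inv-Gamma(4.4 + 6/2, 9.0 + 61.036/2) = Inv-Gamma(7.40, 39.5180).
E[σ²|data] = β/(α−1) = 39.5180/6.40 = 6.1747.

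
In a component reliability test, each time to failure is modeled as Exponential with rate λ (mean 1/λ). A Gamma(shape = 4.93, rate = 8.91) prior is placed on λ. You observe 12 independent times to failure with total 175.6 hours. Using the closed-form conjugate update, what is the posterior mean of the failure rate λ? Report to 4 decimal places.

0.0918

With a Gamma(shape α, rate β) prior on the exponential rate λ, the posterior after n observations with total T = Σxᵢ is Gamma(α+n, β+T).
Posterior: Gamma(4.93+12, 8.91+175.6) = Gamma(16.93, 184.51).
Posterior mean of λ = α/β = 16.93/184.51 = 0.0918.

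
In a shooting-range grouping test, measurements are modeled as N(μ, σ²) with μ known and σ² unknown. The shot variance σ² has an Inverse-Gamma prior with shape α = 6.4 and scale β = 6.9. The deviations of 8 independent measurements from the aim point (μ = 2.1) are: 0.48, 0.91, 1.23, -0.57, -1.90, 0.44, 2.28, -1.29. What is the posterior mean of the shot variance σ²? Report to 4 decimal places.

1.4554

With known mean μ and an Inverse-Gamma(α, β) prior on σ², the Normal likelihood is conjugate: posterior is Inv-Gamma(α + n/2, β + Σ(xᵢ−μ)²/2).
Σ(xᵢ−μ)² = (0.48)² + (0.91)² + (1.23)² + (-0.57)² + (-1.90)² + (0.44)² + (2.28)² + (-1.29)² = 13.5624.
Posterior: Inv-Gamma(6.4 + 8/2, 6.9 + 13.5624/2) = Inv-Gamma(10.40, 13.68120).
E[σ²|data] = β/(α−1) = 13.68120/9.40 = 1.4554.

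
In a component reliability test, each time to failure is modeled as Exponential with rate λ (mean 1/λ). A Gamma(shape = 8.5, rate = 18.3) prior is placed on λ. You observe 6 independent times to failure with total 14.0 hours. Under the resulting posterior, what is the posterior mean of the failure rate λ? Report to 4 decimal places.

0.4489

With a Gamma(shape α, rate β) prior on the exponential rate λ, the posterior after n observations with total T = Σxᵢ is Gamma(α+n, β+T).
Posterior: Gamma(8.5+6, 18.3+14.0) = Gamma(14.5, 32.3).
Posterior mean of λ = α/β = 14.5/32.3 = 0.4489.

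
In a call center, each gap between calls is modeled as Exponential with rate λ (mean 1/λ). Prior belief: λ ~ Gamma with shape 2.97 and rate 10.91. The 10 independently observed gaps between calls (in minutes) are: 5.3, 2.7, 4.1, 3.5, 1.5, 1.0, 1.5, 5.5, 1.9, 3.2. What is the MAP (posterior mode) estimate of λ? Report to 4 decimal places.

With a Gamma(shape α, rate β) prior on the exponential rate λ, the posterior after n observations with total T = Σxᵢ is Gamma(α+n, β+T).
Sum of observations T = 30.2 minutes; n = 10.
Posterior: Gamma(2.97+10, 10.91+30.2) = Gamma(12.97, 41.11).
Mode = (α−1)/β = 0.2912.

0.2912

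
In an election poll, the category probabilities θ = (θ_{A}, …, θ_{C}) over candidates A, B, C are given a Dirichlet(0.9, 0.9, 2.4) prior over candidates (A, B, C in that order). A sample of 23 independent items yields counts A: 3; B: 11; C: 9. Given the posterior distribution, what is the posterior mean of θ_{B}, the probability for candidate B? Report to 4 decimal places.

The Dirichlet prior is conjugate to the Multinomial likelihood: each posterior αⱼ = prior αⱼ + observed count nⱼ.
Posterior concentration: (3.9, 11.9, 11.4), total = 27.2.
E[θ_{B}|data] = α_{B}/Σα = 11.9/27.2 = 0.4375.

0.4375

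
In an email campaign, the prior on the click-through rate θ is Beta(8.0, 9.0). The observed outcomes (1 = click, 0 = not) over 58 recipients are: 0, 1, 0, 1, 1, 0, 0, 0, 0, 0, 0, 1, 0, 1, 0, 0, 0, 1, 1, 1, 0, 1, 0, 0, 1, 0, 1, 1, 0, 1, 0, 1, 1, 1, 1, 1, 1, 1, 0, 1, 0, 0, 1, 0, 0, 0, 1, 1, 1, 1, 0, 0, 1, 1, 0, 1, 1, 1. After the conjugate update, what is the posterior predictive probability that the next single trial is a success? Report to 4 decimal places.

0.5200

The Beta prior is conjugate to a Binomial/Bernoulli likelihood; the update adds successes to α and failures to β.
Posterior: Beta(α+k, β+n−k) = Beta(8.0+31, 9.0+27) = Beta(39.0, 36.0).
For a single future Bernoulli trial, P(success | data) = α/(α+β) = 0.5200.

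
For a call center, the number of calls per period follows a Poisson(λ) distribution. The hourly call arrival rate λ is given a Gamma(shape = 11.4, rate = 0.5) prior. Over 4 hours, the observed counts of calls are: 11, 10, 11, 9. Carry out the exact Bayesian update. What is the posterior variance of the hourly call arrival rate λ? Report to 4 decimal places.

With a Gamma(shape α, rate β) prior, the Poisson likelihood is conjugate: the posterior is Gamma(α + ΣXᵢ, β + n).
Sum of counts S = 41 over n = 4 hours.
Posterior: Gamma(α+S, β+n) = Gamma(11.4+41, 0.5+4) = Gamma(52.4, 4.5).
Var = α/β² = 52.4/4.5² = 2.5877.

2.5877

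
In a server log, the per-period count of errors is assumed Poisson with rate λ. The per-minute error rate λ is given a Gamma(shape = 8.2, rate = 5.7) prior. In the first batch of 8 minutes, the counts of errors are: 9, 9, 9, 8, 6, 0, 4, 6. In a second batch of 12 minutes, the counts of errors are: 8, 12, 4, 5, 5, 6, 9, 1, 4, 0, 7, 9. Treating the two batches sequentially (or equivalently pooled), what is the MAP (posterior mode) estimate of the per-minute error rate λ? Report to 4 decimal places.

4.9883

With a Gamma(shape α, rate β) prior, the Poisson likelihood is conjugate: the posterior is Gamma(α + ΣXᵢ, β + n).
Batch 1: sum of counts S = 51 over n = 8 minutes.
After batch 1: Gamma(α+S, β+n) = Gamma(8.2+51, 5.7+8) = Gamma(59.2, 13.7).
Batch 2: sum of counts S = 70 over n = 12 minutes.
After batch 2: Gamma(α+S, β+n) = Gamma(59.2+70, 13.7+12) = Gamma(129.2, 25.7).
Mode of Gamma(α,β) for α≥1 is (α−1)/β = 128.2/25.7 = 4.9883.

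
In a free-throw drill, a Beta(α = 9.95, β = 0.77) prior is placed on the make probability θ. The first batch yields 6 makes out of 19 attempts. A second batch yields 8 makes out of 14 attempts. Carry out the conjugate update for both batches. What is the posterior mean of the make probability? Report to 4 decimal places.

0.5478

The Beta prior is conjugate to a Binomial/Bernoulli likelihood; the update adds successes to α and failures to β.
After batch 1: Beta(9.95+6, 0.77+13) = Beta(15.95, 13.77).
After batch 2: Beta(15.95+8, 13.77+6) = Beta(23.95, 19.77).
Posterior mean = α/(α+β) = 23.95/43.72 = 0.5478.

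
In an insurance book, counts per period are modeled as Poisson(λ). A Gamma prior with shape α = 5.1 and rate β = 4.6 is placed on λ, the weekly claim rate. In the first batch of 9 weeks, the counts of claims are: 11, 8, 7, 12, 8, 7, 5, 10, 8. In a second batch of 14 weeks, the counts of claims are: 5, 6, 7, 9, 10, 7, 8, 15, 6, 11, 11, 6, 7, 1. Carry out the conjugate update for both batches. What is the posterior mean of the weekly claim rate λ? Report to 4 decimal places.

6.8877

With a Gamma(shape α, rate β) prior, the Poisson likelihood is conjugate: the posterior is Gamma(α + ΣXᵢ, β + n).
Batch 1: sum of counts S = 76 over n = 9 weeks.
After batch 1: Gamma(α+S, β+n) = Gamma(5.1+76, 4.6+9) = Gamma(81.1, 13.6).
Batch 2: sum of counts S = 109 over n = 14 weeks.
After batch 2: Gamma(α+S, β+n) = Gamma(81.1+109, 13.6+14) = Gamma(190.1, 27.6).
Posterior mean = α/β = 190.1/27.6 = 6.8877.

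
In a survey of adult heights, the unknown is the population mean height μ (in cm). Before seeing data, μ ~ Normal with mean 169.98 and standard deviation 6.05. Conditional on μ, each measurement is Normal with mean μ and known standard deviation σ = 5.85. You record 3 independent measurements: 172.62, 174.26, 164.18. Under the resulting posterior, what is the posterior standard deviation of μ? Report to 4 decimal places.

2.9491

For Normal data with known variance σ², a Normal(μ₀, σ₀²) prior on μ is conjugate. Posterior precision = 1/σ₀² + n/σ²; posterior mean is the precision-weighted average of μ₀ and x̄.
σ₀² = 6.05² = 36.6025, σ² = 5.85² = 34.2225; σ² + n·σ₀² = 34.2225 + 3·36.6025 = 144.03.
Posterior precision = 1/σ₀² + n/σ² = 1/36.6025 + 3/34.2225 = (σ² + n·σ₀²)/(σ₀²σ²) = 144.03/(36.6025·34.2225); posterior variance σₙ² = σ₀²σ²/(σ² + n·σ₀²) = 36.6025·34.2225/144.03 = 8.697001.
Posterior SD = √σₙ² = √(36.6025·34.2225/144.03) = 2.9491.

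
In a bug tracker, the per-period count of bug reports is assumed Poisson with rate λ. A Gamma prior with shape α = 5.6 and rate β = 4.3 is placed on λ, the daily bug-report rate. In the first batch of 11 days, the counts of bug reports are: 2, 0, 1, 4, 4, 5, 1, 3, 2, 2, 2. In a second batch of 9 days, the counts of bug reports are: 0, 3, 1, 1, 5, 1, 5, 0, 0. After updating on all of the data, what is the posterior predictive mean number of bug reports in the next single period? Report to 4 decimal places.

1.9588

With a Gamma(shape α, rate β) prior, the Poisson likelihood is conjugate: the posterior is Gamma(α + ΣXᵢ, β + n).
Batch 1: sum of counts S = 26 over n = 11 days.
After batch 1: Gamma(α+S, β+n) = Gamma(5.6+26, 4.3+11) = Gamma(31.6, 15.3).
Batch 2: sum of counts S = 16 over n = 9 days.
After batch 2: Gamma(α+S, β+n) = Gamma(31.6+16, 15.3+9) = Gamma(47.6, 24.3).
The predictive distribution for one future period is NegBinom with mean α/β = 1.9588.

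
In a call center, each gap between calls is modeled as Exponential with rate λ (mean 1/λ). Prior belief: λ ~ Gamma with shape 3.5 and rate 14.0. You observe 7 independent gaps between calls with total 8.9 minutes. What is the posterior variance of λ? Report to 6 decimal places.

With a Gamma(shape α, rate β) prior on the exponential rate λ, the posterior after n observations with total T = Σxᵢ is Gamma(α+n, β+T).
Posterior: Gamma(3.5+7, 14.0+8.9) = Gamma(10.5, 22.9).
Var = α/β² = 0.020023.

0.020023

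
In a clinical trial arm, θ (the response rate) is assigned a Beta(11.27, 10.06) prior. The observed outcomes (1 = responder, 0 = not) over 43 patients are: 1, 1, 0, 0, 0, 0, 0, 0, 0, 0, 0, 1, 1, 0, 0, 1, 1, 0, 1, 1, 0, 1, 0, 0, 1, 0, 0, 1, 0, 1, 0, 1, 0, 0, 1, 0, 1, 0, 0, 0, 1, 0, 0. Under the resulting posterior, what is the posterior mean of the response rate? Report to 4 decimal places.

The Beta prior is conjugate to a Binomial/Bernoulli likelihood; the update adds successes to α and failures to β.
Posterior: Beta(α+k, β+n−k) = Beta(11.27+16, 10.06+27) = Beta(27.27, 37.06).
Posterior mean = α/(α+β) = 27.27/64.33 = 0.4239.

0.4239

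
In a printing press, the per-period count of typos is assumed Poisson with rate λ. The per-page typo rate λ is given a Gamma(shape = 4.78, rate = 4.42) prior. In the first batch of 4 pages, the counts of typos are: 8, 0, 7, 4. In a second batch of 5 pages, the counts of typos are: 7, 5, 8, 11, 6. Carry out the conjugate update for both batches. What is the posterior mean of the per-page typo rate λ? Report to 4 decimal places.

4.5291

With a Gamma(shape α, rate β) prior, the Poisson likelihood is conjugate: the posterior is Gamma(α + ΣXᵢ, β + n).
Batch 1: sum of counts S = 19 over n = 4 pages.
After batch 1: Gamma(α+S, β+n) = Gamma(4.78+19, 4.42+4) = Gamma(23.78, 8.42).
Batch 2: sum of counts S = 37 over n = 5 pages.
After batch 2: Gamma(α+S, β+n) = Gamma(23.78+37, 8.42+5) = Gamma(60.78, 13.42).
Posterior mean = α/β = 60.78/13.42 = 4.5291.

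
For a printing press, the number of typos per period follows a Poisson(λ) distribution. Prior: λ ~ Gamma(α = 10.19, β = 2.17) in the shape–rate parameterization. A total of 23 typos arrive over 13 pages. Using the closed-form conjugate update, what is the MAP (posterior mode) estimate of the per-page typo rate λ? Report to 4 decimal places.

With a Gamma(shape α, rate β) prior, the Poisson likelihood is conjugate: the posterior is Gamma(α + ΣXᵢ, β + n).
Posterior: Gamma(α+S, β+n) = Gamma(10.19+23, 2.17+13) = Gamma(33.19, 15.17).
Mode of Gamma(α,β) for α≥1 is (α−1)/β = 32.19/15.17 = 2.1220.

2.1220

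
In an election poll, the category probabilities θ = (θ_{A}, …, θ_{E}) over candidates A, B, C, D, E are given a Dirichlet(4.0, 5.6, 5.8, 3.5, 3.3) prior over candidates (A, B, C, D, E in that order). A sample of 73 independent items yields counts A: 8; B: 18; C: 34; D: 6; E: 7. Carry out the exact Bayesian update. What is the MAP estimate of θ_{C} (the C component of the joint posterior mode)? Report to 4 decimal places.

The Dirichlet prior is conjugate to the Multinomial likelihood: each posterior αⱼ = prior αⱼ + observed count nⱼ.
Posterior concentration: (12.0, 23.6, 39.8, 9.5, 10.3), total = 95.2.
Joint mode component: (α_{C}−1)/(Σα−K) = 38.8/90.2 = 0.4302.

0.4302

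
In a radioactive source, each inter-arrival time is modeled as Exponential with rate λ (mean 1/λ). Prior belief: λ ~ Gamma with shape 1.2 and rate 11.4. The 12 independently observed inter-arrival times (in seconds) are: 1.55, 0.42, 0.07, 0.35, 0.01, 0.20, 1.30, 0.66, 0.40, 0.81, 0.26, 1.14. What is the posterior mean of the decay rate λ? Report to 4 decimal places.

With a Gamma(shape α, rate β) prior on the exponential rate λ, the posterior after n observations with total T = Σxᵢ is Gamma(α+n, β+T).
Sum of observations T = 7.17 seconds; n = 12.
Posterior: Gamma(1.2+12, 11.4+7.17) = Gamma(13.2, 18.57).
Posterior mean of λ = α/β = 13.2/18.57 = 0.7108.

0.7108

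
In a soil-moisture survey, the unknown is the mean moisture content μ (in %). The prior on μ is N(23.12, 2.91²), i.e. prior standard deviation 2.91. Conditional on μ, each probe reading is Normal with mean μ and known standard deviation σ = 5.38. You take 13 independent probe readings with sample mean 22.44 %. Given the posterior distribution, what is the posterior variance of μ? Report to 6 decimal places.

For Normal data with known variance σ², a Normal(μ₀, σ₀²) prior on μ is conjugate. Posterior precision = 1/σ₀² + n/σ²; posterior mean is the precision-weighted average of μ₀ and x̄.
σ₀² = 2.91² = 8.4681, σ² = 5.38² = 28.9444; σ² + n·σ₀² = 28.9444 + 13·8.4681 = 139.0297.
Posterior precision = 1/σ₀² + n/σ² = 1/8.4681 + 13/28.9444 = (σ² + n·σ₀²)/(σ₀²σ²) = 139.0297/(8.4681·28.9444); posterior variance σₙ² = σ₀²σ²/(σ² + n·σ₀²) = 8.4681·28.9444/139.0297 = 1.762962.

1.762962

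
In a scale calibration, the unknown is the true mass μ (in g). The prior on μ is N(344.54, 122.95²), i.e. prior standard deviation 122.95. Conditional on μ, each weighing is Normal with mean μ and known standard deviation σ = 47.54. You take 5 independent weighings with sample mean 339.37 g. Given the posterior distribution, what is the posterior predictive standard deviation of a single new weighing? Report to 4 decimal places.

51.9513

For Normal data with known variance σ², a Normal(μ₀, σ₀²) prior on μ is conjugate. Posterior precision = 1/σ₀² + n/σ²; posterior mean is the precision-weighted average of μ₀ and x̄.
σ₀² = 122.95² = 15116.7025, σ² = 47.54² = 2260.0516; σ² + n·σ₀² = 2260.0516 + 5·15116.7025 = 77843.5641.
Posterior precision = 1/σ₀² + n/σ² = 1/15116.7025 + 5/2260.0516 = (σ² + n·σ₀²)/(σ₀²σ²) = 77843.5641/(15116.7025·2260.0516); posterior variance σₙ² = σ₀²σ²/(σ² + n·σ₀²) = 15116.7025·2260.0516/77843.5641 = 438.886992.
Predictive variance for one new observation = σₙ² + σ² = 15116.7025·2260.0516/77843.5641 + 2260.0516 = σ²·(σ₀² + 77843.5641)/77843.5641 = 2260.0516·92960.2666/77843.5641 = 2698.938592; SD = √(2260.0516·92960.2666/77843.5641) = 51.9513.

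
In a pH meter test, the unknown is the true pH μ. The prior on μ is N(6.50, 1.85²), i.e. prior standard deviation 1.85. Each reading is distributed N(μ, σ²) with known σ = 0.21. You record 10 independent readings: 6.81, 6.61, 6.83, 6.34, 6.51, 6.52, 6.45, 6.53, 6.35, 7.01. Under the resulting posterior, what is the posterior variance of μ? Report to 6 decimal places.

For Normal data with known variance σ², a Normal(μ₀, σ₀²) prior on μ is conjugate. Posterior precision = 1/σ₀² + n/σ²; posterior mean is the precision-weighted average of μ₀ and x̄.
σ₀² = 1.85² = 3.4225, σ² = 0.21² = 0.0441; σ² + n·σ₀² = 0.0441 + 10·3.4225 = 34.2691.
Posterior precision = 1/σ₀² + n/σ² = 1/3.4225 + 10/0.0441 = (σ² + n·σ₀²)/(σ₀²σ²) = 34.2691/(3.4225·0.0441); posterior variance σₙ² = σ₀²σ²/(σ² + n·σ₀²) = 3.4225·0.0441/34.2691 = 0.004404.

0.004404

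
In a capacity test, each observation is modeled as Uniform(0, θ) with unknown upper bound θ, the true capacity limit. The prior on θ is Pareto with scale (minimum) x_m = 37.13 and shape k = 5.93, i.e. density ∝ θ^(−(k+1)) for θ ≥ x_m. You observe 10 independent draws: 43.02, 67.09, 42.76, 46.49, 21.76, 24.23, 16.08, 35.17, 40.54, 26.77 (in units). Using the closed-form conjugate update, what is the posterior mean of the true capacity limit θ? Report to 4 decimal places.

71.5836

A Pareto(scale x_m, shape k) prior on the upper bound θ of Uniform(0, θ) is conjugate: posterior is Pareto(max(x_m, max xᵢ), k + n).
Sample maximum = 67.09; prior scale x_m = 37.13 → posterior scale = max = 67.09.
Posterior shape = 5.93 + 10 = 15.93.
E[θ|data] = k·x_m/(k−1) = 15.93·67.09/14.93 = 71.5836.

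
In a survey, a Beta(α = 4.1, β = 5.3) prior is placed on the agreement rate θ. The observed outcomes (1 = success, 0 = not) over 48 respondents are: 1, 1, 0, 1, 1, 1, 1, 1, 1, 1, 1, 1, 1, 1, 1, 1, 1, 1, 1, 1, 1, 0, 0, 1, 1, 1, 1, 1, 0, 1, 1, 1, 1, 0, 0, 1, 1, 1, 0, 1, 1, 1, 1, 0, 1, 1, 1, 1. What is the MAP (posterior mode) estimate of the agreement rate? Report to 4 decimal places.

The Beta prior is conjugate to a Binomial/Bernoulli likelihood; the update adds successes to α and failures to β.
Posterior: Beta(α+k, β+n−k) = Beta(4.1+40, 5.3+8) = Beta(44.1, 13.3).
Mode of Beta(a,b) for a,b>1 is (a−1)/(a+b−2) = 43.1/55.4 = 0.7780.

0.7780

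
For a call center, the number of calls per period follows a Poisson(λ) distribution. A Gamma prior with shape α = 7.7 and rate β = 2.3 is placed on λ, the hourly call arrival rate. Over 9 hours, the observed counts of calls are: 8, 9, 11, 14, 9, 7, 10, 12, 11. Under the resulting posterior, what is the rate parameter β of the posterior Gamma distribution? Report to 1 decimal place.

With a Gamma(shape α, rate β) prior, the Poisson likelihood is conjugate: the posterior is Gamma(α + ΣXᵢ, β + n).
Sum of counts S = 91 over n = 9 hours.
Posterior: Gamma(α+S, β+n) = Gamma(7.7+91, 2.3+9) = Gamma(98.7, 11.3).
Posterior β = 11.3.

11.3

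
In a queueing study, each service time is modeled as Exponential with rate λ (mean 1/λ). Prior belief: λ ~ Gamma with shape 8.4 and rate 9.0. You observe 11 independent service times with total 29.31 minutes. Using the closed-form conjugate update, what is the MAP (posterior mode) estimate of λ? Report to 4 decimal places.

With a Gamma(shape α, rate β) prior on the exponential rate λ, the posterior after n observations with total T = Σxᵢ is Gamma(α+n, β+T).
Posterior: Gamma(8.4+11, 9.0+29.31) = Gamma(19.4, 38.31).
Mode = (α−1)/β = 0.4803.

0.4803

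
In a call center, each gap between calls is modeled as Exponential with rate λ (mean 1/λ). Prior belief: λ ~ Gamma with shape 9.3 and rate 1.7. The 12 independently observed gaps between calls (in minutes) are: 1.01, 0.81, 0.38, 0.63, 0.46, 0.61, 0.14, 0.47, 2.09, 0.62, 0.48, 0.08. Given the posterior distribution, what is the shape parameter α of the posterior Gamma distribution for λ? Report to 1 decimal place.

With a Gamma(shape α, rate β) prior on the exponential rate λ, the posterior after n observations with total T = Σxᵢ is Gamma(α+n, β+T).
Sum of observations T = 7.78 minutes; n = 12.
Posterior: Gamma(9.3+12, 1.7+7.78) = Gamma(21.3, 9.48).
Posterior α = 21.3.

21.3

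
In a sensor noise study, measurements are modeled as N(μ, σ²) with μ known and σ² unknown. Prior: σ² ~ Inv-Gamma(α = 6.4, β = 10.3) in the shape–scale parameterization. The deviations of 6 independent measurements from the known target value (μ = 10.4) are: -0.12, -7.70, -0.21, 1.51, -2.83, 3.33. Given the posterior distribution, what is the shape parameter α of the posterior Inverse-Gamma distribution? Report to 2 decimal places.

9.40

With known mean μ and an Inverse-Gamma(α, β) prior on σ², the Normal likelihood is conjugate: posterior is Inv-Gamma(α + n/2, β + Σ(xᵢ−μ)²/2).
Σ(xᵢ−μ)² = (-0.12)² + (-7.70)² + (-0.21)² + (1.51)² + (-2.83)² + (3.33)² = 80.7264.
Posterior: Inv-Gamma(6.4 + 6/2, 10.3 + 80.7264/2) = Inv-Gamma(9.40, 50.66320).
Posterior α = 9.40.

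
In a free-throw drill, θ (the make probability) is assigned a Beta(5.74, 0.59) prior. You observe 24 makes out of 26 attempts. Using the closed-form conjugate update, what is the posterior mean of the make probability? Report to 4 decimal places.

0.9199

The Beta prior is conjugate to a Binomial/Bernoulli likelihood; the update adds successes to α and failures to β.
Posterior: Beta(α+k, β+n−k) = Beta(5.74+24, 0.59+2) = Beta(29.74, 2.59).
Posterior mean = α/(α+β) = 29.74/32.33 = 0.9199.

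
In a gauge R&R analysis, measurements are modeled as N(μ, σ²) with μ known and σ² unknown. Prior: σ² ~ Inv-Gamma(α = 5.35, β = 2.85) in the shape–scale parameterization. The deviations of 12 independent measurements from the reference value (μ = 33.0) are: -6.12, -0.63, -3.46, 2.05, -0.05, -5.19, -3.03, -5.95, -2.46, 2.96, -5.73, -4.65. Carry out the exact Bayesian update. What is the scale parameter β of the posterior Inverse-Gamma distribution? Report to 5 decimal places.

With known mean μ and an Inverse-Gamma(α, β) prior on σ², the Normal likelihood is conjugate: posterior is Inv-Gamma(α + n/2, β + Σ(xᵢ−μ)²/2).
Σ(xᵢ−μ)² = (-6.12)² + (-0.63)² + (-3.46)² + (2.05)² + (-0.05)² + (-5.19)² + (-3.03)² + (-5.95)² + (-2.46)² + (2.96)² + (-5.73)² + (-4.65)² = 194.8160.
Posterior: Inv-Gamma(5.35 + 12/2, 2.85 + 194.8160/2) = Inv-Gamma(11.35, 100.25800).
Posterior β = 100.25800.

100.25800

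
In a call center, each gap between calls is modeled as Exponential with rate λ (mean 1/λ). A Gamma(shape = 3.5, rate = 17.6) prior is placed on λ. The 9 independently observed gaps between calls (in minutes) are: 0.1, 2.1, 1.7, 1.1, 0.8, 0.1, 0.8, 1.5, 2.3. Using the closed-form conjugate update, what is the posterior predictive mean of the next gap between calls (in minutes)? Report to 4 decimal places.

2.4435

With a Gamma(shape α, rate β) prior on the exponential rate λ, the posterior after n observations with total T = Σxᵢ is Gamma(α+n, β+T).
Sum of observations T = 10.5 minutes; n = 9.
Posterior: Gamma(3.5+9, 17.6+10.5) = Gamma(12.5, 28.1).
The predictive distribution for the next observation is Lomax; its mean is β/(α−1) = 28.1/11.5 = 2.4435.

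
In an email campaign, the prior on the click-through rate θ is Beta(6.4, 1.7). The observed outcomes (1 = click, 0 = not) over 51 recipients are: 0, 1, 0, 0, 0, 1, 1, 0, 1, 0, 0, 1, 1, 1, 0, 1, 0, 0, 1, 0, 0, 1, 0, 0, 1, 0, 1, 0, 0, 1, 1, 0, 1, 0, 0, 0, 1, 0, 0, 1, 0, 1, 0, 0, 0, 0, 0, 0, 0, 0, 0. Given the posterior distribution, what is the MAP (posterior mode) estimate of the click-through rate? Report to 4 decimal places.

0.4098

The Beta prior is conjugate to a Binomial/Bernoulli likelihood; the update adds successes to α and failures to β.
Posterior: Beta(α+k, β+n−k) = Beta(6.4+18, 1.7+33) = Beta(24.4, 34.7).
Mode of Beta(a,b) for a,b>1 is (a−1)/(a+b−2) = 23.4/57.1 = 0.4098.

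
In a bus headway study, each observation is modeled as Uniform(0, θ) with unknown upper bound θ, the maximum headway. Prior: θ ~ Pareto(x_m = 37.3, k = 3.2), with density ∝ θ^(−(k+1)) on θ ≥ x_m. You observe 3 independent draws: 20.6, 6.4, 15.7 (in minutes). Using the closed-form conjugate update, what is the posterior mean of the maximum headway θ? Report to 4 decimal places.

A Pareto(scale x_m, shape k) prior on the upper bound θ of Uniform(0, θ) is conjugate: posterior is Pareto(max(x_m, max xᵢ), k + n).
Sample maximum = 20.6; prior scale x_m = 37.3 → posterior scale = max = 37.3.
Posterior shape = 3.2 + 3 = 6.2.
E[θ|data] = k·x_m/(k−1) = 6.2·37.3/5.2 = 44.4731.

44.4731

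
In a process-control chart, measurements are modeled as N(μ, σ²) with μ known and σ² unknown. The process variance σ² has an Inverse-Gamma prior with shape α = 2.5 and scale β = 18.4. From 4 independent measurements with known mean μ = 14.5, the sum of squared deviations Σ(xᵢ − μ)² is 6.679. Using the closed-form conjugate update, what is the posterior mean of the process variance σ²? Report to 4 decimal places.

6.2113

With known mean μ and an Inverse-Gamma(α, β) prior on σ², the Normal likelihood is conjugate: posterior is Inv-Gamma(α + n/2, β + Σ(xᵢ−μ)²/2).
Posterior: Inv-Gamma(2.5 + 4/2, 18.4 + 6.679/2) = Inv-Gamma(4.50, 21.7395).
E[σ²|data] = β/(α−1) = 21.7395/3.50 = 6.2113.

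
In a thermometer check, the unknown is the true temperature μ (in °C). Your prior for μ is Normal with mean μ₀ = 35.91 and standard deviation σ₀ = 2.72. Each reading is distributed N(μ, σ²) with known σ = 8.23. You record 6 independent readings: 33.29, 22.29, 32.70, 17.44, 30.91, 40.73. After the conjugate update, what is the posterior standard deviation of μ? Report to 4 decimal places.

For Normal data with known variance σ², a Normal(μ₀, σ₀²) prior on μ is conjugate. Posterior precision = 1/σ₀² + n/σ²; posterior mean is the precision-weighted average of μ₀ and x̄.
σ₀² = 2.72² = 7.3984, σ² = 8.23² = 67.7329; σ² + n·σ₀² = 67.7329 + 6·7.3984 = 112.1233.
Posterior precision = 1/σ₀² + n/σ² = 1/7.3984 + 6/67.7329 = (σ² + n·σ₀²)/(σ₀²σ²) = 112.1233/(7.3984·67.7329); posterior variance σₙ² = σ₀²σ²/(σ² + n·σ₀²) = 7.3984·67.7329/112.1233 = 4.469322.
Posterior SD = √σₙ² = √(7.3984·67.7329/112.1233) = 2.1141.

2.1141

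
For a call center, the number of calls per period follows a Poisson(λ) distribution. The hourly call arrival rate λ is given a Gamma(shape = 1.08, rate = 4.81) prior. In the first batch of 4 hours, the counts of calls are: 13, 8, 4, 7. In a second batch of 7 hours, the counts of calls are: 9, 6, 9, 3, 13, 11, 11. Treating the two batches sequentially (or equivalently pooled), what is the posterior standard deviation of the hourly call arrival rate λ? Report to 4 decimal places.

0.6168

With a Gamma(shape α, rate β) prior, the Poisson likelihood is conjugate: the posterior is Gamma(α + ΣXᵢ, β + n).
Batch 1: sum of counts S = 32 over n = 4 hours.
After batch 1: Gamma(α+S, β+n) = Gamma(1.08+32, 4.81+4) = Gamma(33.08, 8.81).
Batch 2: sum of counts S = 62 over n = 7 hours.
After batch 2: Gamma(α+S, β+n) = Gamma(33.08+62, 8.81+7) = Gamma(95.08, 15.81).
SD = √α/β = √95.08/15.81 = 0.6168.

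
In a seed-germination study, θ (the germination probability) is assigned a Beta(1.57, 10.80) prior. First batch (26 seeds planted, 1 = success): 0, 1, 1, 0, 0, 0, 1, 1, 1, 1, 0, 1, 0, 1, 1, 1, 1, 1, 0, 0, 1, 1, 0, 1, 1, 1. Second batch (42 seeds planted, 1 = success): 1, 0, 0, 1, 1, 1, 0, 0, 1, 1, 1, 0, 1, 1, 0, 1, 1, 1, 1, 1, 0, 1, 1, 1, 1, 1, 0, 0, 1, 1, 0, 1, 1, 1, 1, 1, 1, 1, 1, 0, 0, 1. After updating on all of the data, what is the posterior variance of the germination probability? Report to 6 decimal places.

0.002939

The Beta prior is conjugate to a Binomial/Bernoulli likelihood; the update adds successes to α and failures to β.
After batch 1: Beta(1.57+17, 10.80+9) = Beta(18.57, 19.80).
After batch 2: Beta(18.57+30, 19.80+12) = Beta(48.57, 31.80).
Var = αβ/((α+β)²(α+β+1)) = 48.57·31.80/(80.37²·81.37) = 0.002939.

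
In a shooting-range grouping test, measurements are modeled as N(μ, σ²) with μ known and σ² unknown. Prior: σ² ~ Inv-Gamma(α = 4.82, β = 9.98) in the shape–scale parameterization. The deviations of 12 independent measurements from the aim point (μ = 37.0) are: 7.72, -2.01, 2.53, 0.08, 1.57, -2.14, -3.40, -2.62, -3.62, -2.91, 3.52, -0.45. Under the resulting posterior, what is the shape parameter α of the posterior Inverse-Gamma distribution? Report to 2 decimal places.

With known mean μ and an Inverse-Gamma(α, β) prior on σ², the Normal likelihood is conjugate: posterior is Inv-Gamma(α + n/2, β + Σ(xᵢ−μ)²/2).
Σ(xᵢ−μ)² = (7.72)² + (-2.01)² + (2.53)² + (0.08)² + (1.57)² + (-2.14)² + (-3.40)² + (-2.62)² + (-3.62)² + (-2.91)² + (3.52)² + (-0.45)² = 129.6801.
Posterior: Inv-Gamma(4.82 + 12/2, 9.98 + 129.6801/2) = Inv-Gamma(10.82, 74.82005).
Posterior α = 10.82.

10.82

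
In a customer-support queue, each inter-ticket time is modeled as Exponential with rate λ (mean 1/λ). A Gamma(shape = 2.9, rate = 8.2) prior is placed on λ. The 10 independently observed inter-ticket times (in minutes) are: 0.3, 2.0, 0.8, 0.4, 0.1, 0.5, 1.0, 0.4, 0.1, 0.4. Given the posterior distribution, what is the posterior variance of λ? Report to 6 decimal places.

0.063975

With a Gamma(shape α, rate β) prior on the exponential rate λ, the posterior after n observations with total T = Σxᵢ is Gamma(α+n, β+T).
Sum of observations T = 6.0 minutes; n = 10.
Posterior: Gamma(2.9+10, 8.2+6.0) = Gamma(12.9, 14.2).
Var = α/β² = 0.063975.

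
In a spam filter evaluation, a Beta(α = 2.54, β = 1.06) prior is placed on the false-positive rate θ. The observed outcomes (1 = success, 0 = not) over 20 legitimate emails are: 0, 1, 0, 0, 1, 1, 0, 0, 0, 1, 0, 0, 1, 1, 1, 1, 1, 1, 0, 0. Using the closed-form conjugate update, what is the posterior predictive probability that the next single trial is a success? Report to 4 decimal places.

The Beta prior is conjugate to a Binomial/Bernoulli likelihood; the update adds successes to α and failures to β.
Posterior: Beta(α+k, β+n−k) = Beta(2.54+10, 1.06+10) = Beta(12.54, 11.06).
For a single future Bernoulli trial, P(success | data) = α/(α+β) = 0.5314.

0.5314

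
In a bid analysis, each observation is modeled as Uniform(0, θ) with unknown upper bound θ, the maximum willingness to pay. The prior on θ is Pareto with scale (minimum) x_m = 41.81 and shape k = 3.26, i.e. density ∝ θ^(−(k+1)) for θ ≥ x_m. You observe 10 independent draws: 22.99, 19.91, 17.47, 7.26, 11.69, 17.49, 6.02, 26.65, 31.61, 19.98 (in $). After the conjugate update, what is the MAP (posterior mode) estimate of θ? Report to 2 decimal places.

A Pareto(scale x_m, shape k) prior on the upper bound θ of Uniform(0, θ) is conjugate: posterior is Pareto(max(x_m, max xᵢ), k + n).
Sample maximum = 31.61; prior scale x_m = 41.81 → posterior scale = max = 41.81.
Posterior shape = 3.26 + 10 = 13.26.
The Pareto density is decreasing on [x_m, ∞), so the mode is x_m = 41.81.

41.81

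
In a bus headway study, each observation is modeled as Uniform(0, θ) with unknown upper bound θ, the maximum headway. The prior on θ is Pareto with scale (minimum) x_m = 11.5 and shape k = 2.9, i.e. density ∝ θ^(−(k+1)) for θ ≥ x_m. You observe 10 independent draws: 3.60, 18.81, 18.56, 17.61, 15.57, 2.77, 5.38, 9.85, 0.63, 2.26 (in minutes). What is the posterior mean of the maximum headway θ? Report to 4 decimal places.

20.3907

A Pareto(scale x_m, shape k) prior on the upper bound θ of Uniform(0, θ) is conjugate: posterior is Pareto(max(x_m, max xᵢ), k + n).
Sample maximum = 18.81; prior scale x_m = 11.5 → posterior scale = max = 18.81.
Posterior shape = 2.9 + 10 = 12.9.
E[θ|data] = k·x_m/(k−1) = 12.9·18.81/11.9 = 20.3907.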